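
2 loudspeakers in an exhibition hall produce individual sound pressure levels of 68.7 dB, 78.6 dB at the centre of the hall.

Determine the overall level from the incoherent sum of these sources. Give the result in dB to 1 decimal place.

79.0 dB

Sum in the linear (power) domain: Σ 10^(Lᵢ/10) = 10^(68.7/10) + 10^(78.6/10) = 7.986e+07.
L_total = 10·log₁₀(7.986e+07) = 79.0 dB.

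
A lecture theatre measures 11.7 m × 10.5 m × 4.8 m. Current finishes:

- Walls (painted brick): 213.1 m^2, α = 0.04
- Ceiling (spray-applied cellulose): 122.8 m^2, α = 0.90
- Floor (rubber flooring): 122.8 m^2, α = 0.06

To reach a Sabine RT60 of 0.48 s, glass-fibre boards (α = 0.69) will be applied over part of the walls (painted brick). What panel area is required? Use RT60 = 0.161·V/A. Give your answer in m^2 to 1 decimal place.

Equivalent absorption area: A₁ = 213.1*0.04 + 122.8*0.90 + 122.8*0.06 = 126.412 m^2.
V = 589.68 m³. Target absorption A₂ = 0.161 × 589.68 / 0.48 = 197.788 sabins.
Absorption to add: 197.788 − 126.412 = 71.377 sabins.
Each m^2 of panel replacing the walls (painted brick) adds (0.69 − 0.04) = 0.65 sabins.
Area = ΔA/Δα = 71.377/0.65 = 109.8 m^2.

109.8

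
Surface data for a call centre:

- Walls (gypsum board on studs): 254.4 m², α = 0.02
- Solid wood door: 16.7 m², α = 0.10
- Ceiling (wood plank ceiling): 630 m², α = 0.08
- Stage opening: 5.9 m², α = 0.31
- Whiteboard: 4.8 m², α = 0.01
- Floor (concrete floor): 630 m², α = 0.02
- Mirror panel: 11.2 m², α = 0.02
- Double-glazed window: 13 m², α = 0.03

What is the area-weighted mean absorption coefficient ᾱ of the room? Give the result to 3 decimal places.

0.046

Total surface area S = 1566.0 m².
A = 254.4*0.02 + 16.7*0.10 + 630*0.08 + 5.9*0.31 + 4.8*0.01 + 630*0.02 + 11.2*0.02 + 13*0.03 = 72.249 sabins.
ᾱ = A/S = 0.046.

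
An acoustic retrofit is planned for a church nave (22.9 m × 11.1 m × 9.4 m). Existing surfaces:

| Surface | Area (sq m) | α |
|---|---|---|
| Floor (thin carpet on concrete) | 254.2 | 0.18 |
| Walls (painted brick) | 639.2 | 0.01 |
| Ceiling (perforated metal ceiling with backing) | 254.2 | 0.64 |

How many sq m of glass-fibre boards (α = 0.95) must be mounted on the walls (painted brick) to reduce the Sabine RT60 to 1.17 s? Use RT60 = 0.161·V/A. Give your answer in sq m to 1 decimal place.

Equivalent absorption area: A₁ = 254.2·0.18 + 639.2·0.01 + 254.2·0.64 = 214.836 sq m.
Required A₂ = 0.161·2389.386/1.17 = 328.796 sabins.
Absorption to add: 328.796 − 214.836 = 113.960 sabins.
Net gain per sq m: Δα = 0.95 − 0.01 = 0.94.
Panel area = 113.960 / 0.94 = 121.2 sq m.

121.2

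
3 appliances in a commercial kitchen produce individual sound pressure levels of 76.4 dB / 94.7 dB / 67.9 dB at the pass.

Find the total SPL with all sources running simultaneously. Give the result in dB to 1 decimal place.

Converting to relative power and adding: 10^(76.4/10) + 10^(94.7/10) + 10^(67.9/10) = 3.001e+09.
L_total = 10·log₁₀(3.001e+09) = 94.8 dB.

94.8 dB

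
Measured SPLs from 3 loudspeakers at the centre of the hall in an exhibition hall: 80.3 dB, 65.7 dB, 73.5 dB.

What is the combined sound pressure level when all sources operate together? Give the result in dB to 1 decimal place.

Converting to relative power and adding: 10^(80.3/10) + 10^(65.7/10) + 10^(73.5/10) = 1.333e+08.
Back to dB: 10·log₁₀ Σ = 81.2 dB.

81.2 dB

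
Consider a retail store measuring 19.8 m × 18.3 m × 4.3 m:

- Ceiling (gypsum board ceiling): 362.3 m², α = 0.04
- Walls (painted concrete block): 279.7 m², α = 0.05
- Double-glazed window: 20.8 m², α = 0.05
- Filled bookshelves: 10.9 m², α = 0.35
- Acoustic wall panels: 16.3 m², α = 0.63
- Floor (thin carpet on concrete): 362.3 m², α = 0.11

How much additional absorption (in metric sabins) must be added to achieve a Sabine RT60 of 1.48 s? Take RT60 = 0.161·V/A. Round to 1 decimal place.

Total absorption A₁ = 362.3·0.04 + 279.7·0.05 + 20.8·0.05 + 10.9·0.35 + 16.3·0.63 + 362.3·0.11
  = 14.492 + 13.985 + 1.040 + 3.815 + 10.269 + 39.853 = 83.454 m² sabins.
V = 1558.062 m³. Required absorption A₂ = 0.161 × 1558.062 / 1.48 = 169.492 sabins.
ΔA = A₂ − A₁ = 169.492 − 83.454 = 86.0 sabins.

86.0 sabins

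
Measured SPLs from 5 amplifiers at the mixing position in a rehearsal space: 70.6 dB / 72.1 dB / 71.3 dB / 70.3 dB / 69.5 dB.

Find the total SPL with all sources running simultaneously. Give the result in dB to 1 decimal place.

Converting to relative power and adding: 10^(70.6/10) + 10^(72.1/10) + 10^(71.3/10) + 10^(70.3/10) + 10^(69.5/10) = 6.082e+07.
L_total = 10·log₁₀(6.082e+07) = 77.8 dB.

77.8 dB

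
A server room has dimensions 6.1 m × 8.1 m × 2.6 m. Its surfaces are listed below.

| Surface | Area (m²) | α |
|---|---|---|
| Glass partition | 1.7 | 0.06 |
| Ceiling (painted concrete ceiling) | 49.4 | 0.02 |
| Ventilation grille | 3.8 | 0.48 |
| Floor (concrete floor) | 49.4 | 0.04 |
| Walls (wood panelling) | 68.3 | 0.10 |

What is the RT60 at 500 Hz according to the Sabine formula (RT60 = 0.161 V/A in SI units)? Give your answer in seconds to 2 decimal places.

1.76 s

Summing Sᵢαᵢ: 0.102 + 0.988 + 1.824 + 1.976 + 6.830 → A = 11.720 sabins.
Room volume: 128.466 m³.
T = 0.161 V/A = 0.161·128.466/11.720 = 1.76 s.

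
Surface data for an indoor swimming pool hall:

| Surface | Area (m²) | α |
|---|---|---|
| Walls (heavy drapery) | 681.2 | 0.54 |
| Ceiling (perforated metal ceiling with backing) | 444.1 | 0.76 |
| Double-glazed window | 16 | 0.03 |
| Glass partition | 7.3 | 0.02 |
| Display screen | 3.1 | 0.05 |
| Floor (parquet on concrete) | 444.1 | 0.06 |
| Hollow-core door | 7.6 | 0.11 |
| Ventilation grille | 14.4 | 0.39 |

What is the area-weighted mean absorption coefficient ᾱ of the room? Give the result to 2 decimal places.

0.46

S = Σ Sᵢ = 681.2 + 444.1 + 16 + 7.3 + 3.1 + 444.1 + 7.6 + 14.4 = 1617.8 m².
A = 681.2*0.54 + 444.1*0.76 + 16*0.03 + 7.3*0.02 + 3.1*0.05 + 444.1*0.06 + 7.6*0.11 + 14.4*0.39 = 739.243 sabins.
ᾱ = 739.243 / 1617.8 = 0.46.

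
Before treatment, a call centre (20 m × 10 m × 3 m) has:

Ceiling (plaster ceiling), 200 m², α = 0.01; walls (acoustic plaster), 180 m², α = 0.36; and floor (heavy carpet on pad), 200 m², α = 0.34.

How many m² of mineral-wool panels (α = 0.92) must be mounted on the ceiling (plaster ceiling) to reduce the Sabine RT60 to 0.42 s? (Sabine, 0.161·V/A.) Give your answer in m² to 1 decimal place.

Total absorption A₁ = 200·0.01 + 180·0.36 + 200·0.34
  = 2.000 + 64.800 + 68.000 = 134.800 m² sabins.
V = 600 m³. Target absorption A₂ = 0.161 × 600 / 0.42 = 230.000 sabins.
ΔA needed = 230.000 − 134.800 = 95.200 sabins.
Net gain per m²: Δα = 0.92 − 0.01 = 0.91.
Panel area = 95.200 / 0.91 = 104.6 m².

104.6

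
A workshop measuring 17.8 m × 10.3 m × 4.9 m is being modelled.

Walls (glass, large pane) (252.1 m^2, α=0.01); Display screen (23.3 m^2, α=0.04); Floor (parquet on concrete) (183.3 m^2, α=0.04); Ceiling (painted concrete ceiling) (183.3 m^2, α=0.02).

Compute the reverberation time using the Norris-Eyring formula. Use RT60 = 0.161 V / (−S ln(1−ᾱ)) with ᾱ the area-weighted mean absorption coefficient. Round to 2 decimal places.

9.90 sec

S = Σ Sᵢ = 642.0 m^2.
Absorption A = 252.1·0.01 + 23.3·0.04 + 183.3·0.04 + 183.3·0.02 = 14.451 sabins.
Mean coefficient ᾱ = A/S = 0.0225.
−S·ln(1−ᾱ) = −642.0 × ln(1 − 0.0225) = 14.610.
V = 17.8 × 10.3 × 4.9 = 898.366 m³.
T = 0.161·V/[−S·ln(1−ᾱ)] = 0.161·898.366/14.610 = 9.90 s.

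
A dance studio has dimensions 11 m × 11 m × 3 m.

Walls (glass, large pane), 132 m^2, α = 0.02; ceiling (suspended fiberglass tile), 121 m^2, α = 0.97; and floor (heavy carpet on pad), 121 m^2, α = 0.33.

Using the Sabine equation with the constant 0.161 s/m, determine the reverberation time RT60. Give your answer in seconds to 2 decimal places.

Equivalent absorption area: A = 132*0.02 + 121*0.97 + 121*0.33 = 159.940 m^2.
Room volume: 363 m³.
T = 0.161 V/A = 0.161·363/159.940 = 0.37 s.

0.37 s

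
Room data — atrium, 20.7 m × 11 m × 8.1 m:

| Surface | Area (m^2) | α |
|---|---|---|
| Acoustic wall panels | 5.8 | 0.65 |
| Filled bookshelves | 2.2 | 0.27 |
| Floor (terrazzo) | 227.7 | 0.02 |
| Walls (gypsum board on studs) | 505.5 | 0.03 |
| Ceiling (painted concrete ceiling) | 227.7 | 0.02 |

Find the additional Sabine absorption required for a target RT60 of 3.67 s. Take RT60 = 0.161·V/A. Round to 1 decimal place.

Summing Sᵢαᵢ: 3.770 + 0.594 + 4.554 + 15.165 + 4.554 → A₁ = 28.637 sabins.
For T = 3.67 s, need A₂ = 0.161·V/T = 0.161·1844.37/3.67 = 80.911 sabins.
Additional absorption ΔA = 80.911 − 28.637 = 52.3 sabins.

52.3 sabins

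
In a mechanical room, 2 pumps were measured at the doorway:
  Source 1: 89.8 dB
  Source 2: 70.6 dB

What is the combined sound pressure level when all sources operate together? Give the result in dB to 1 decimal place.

Converting to relative power and adding: 10^(89.8/10) + 10^(70.6/10) = 9.665e+08.
Combined level = 10 log₁₀(9.665e+08) = 89.9 dB.

89.9 dB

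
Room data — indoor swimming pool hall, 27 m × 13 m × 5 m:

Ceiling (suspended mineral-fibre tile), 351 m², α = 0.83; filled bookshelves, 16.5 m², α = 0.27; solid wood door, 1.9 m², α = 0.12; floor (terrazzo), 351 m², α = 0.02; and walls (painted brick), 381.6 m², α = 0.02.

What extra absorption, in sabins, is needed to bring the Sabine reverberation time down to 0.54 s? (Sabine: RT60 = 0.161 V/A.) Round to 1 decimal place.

212.6 sabins

Summing Sᵢαᵢ: 291.330 + 4.455 + 0.228 + 7.020 + 7.632 → A₁ = 310.665 sabins.
V = 1755 m³. Required absorption A₂ = 0.161 × 1755 / 0.54 = 523.250 sabins.
Additional absorption ΔA = 523.250 − 310.665 = 212.6 sabins.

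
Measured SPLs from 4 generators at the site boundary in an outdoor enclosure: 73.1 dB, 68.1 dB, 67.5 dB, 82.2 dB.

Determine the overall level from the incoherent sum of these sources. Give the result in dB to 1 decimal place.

83.0 dB

Sum in the linear (power) domain: Σ 10^(Lᵢ/10) = 10^(73.1/10) + 10^(68.1/10) + 10^(67.5/10) + 10^(82.2/10) = 1.985e+08.
Combined level = 10 log₁₀(1.985e+08) = 83.0 dB.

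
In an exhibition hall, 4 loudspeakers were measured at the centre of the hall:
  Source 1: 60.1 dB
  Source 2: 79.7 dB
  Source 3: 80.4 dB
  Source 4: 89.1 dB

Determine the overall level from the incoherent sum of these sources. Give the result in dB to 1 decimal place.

Sum in the linear (power) domain: Σ 10^(Lᵢ/10) = 10^(60.1/10) + 10^(79.7/10) + 10^(80.4/10) + 10^(89.1/10) = 1.017e+09.
Combined level = 10 log₁₀(1.017e+09) = 90.1 dB.

90.1 dB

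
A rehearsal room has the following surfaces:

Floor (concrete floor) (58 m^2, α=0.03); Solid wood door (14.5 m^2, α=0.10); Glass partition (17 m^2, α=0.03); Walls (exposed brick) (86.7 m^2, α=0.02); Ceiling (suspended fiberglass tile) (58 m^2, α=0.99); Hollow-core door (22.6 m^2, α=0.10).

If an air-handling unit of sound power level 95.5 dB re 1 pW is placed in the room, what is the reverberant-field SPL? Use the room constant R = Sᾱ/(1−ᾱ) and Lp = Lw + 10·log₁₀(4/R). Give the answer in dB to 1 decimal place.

82.1 dB

A = 65.114 sabins; S = 256.8 m^2.
ᾱ = 0.2536, so room constant R = A/(1−ᾱ) = 87.237 m^2.
Lp = 95.5 + 10·log₁₀(4/87.237) = 95.5 + (-13.39) = 82.1 dB.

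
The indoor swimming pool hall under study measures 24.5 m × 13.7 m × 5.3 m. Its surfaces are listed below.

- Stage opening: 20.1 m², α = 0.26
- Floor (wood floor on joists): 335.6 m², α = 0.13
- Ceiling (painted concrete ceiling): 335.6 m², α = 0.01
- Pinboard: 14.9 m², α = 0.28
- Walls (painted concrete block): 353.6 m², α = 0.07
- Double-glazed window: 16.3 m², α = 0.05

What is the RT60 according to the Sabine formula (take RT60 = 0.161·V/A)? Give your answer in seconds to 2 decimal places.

Equivalent absorption area: A = 20.1*0.26 + 335.6*0.13 + 335.6*0.01 + 14.9*0.28 + 353.6*0.07 + 16.3*0.05 = 81.949 m².
Room volume: 1778.945 m³.
T = 0.161 V/A = 0.161·1778.945/81.949 = 3.49 s.

3.49 s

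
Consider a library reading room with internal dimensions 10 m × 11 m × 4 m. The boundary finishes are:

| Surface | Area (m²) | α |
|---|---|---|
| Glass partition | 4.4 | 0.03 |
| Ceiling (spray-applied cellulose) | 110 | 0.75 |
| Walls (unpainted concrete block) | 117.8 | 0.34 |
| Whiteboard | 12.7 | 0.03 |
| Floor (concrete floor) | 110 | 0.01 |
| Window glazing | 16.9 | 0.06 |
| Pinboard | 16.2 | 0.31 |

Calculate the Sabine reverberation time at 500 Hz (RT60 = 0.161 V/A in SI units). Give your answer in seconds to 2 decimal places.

0.54 sec

Equivalent absorption area: A = 4.4*0.03 + 110*0.75 + 117.8*0.34 + 12.7*0.03 + 110*0.01 + 16.9*0.06 + 16.2*0.31 = 130.201 m².
Room volume: 440 m³.
RT60 = 0.161 · V / A = 0.161 × 440 / 130.201 = 0.54 s.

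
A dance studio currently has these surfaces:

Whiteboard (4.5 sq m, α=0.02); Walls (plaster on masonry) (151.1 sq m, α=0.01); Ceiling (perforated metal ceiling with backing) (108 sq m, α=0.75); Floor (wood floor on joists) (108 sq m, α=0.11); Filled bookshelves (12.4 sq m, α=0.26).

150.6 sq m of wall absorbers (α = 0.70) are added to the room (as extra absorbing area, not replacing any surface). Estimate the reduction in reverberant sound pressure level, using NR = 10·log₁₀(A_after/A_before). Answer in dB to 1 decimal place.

3.2 dB

A_before = Σ Sᵢαᵢ = 4.5*0.02 + 151.1*0.01 + 108*0.75 + 108*0.11 + 12.4*0.26 = 97.705 sabins.
Added absorption = 150.6 × 0.70 = 105.420 sabins.
A_after = 97.705 + 105.420 = 203.125 sabins.
Reduction = 10 log₁₀(A_after/A_before) = 10 log₁₀(2.0790) = 3.2 dB.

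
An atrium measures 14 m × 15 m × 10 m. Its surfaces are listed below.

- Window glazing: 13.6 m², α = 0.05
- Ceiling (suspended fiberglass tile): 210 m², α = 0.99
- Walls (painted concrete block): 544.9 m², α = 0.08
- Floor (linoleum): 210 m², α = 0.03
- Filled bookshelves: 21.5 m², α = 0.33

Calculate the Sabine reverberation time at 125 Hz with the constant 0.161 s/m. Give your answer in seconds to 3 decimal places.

Equivalent absorption area: A = 13.6*0.05 + 210*0.99 + 544.9*0.08 + 210*0.03 + 21.5*0.33 = 265.567 m².
Room volume: 2100 m³.
RT60 = 0.161 · V / A = 0.161 × 2100 / 265.567 = 1.273 s.

1.273 seconds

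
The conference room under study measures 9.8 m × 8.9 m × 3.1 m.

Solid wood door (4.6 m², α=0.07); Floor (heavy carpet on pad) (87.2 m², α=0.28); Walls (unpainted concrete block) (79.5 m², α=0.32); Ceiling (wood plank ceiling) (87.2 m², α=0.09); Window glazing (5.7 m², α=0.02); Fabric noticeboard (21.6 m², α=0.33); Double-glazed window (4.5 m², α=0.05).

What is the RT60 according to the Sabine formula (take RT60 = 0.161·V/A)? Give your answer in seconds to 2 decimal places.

0.66 s

Equivalent absorption area: A = 4.6*0.07 + 87.2*0.28 + 79.5*0.32 + 87.2*0.09 + 5.7*0.02 + 21.6*0.33 + 4.5*0.05 = 65.493 m².
Room volume: 270.382 m³.
RT60 = 0.161 · V / A = 0.161 × 270.382 / 65.493 = 0.66 s.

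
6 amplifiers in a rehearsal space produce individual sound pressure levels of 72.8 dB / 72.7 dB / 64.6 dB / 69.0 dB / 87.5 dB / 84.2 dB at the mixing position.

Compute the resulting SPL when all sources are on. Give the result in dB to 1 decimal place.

89.4 dB

Sum in the linear (power) domain: Σ 10^(Lᵢ/10) = 10^(72.8/10) + 10^(72.7/10) + 10^(64.6/10) + 10^(69.0/10) + 10^(87.5/10) + 10^(84.2/10) = 8.739e+08.
Back to dB: 10·log₁₀ Σ = 89.4 dB.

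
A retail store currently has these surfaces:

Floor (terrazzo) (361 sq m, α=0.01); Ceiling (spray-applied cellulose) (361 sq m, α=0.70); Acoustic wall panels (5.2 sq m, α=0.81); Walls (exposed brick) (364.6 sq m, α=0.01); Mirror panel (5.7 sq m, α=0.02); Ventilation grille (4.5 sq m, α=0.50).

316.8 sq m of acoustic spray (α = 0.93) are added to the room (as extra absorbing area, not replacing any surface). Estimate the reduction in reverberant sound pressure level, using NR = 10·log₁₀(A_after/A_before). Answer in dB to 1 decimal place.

A_before = Σ Sᵢαᵢ = 361*0.01 + 361*0.70 + 5.2*0.81 + 364.6*0.01 + 5.7*0.02 + 4.5*0.50 = 266.532 sabins.
Added absorption = 316.8 × 0.93 = 294.624 sabins.
New total A_after = 561.156 sabins.
NR = 10·log₁₀(561.156/266.532) = 3.2 dB.

3.2 dB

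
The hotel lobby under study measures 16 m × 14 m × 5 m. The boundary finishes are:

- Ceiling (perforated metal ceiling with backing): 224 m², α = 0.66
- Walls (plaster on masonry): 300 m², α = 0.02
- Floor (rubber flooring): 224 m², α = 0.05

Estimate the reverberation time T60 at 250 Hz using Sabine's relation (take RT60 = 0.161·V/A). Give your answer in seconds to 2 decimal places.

1.09 seconds

Summing Sᵢαᵢ: 147.840 + 6.000 + 11.200 → A = 165.040 sabins.
Volume V = 16 × 14 × 5 = 1120 m³.
Sabine: RT60 = 0.161 × 1120 / 165.040 = 1.09 s.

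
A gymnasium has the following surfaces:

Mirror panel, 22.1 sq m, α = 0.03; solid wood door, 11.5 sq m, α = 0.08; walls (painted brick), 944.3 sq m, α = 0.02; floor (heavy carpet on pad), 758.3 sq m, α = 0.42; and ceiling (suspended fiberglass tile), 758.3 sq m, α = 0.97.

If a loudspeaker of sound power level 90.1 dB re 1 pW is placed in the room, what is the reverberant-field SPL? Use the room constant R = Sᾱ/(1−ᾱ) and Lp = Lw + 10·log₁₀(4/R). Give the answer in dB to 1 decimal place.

A = 1074.506 sabins; S = 2494.5 sq m.
ᾱ = 1074.506/2494.5 = 0.4308; R = Sᾱ/(1−ᾱ) = 1074.506/(1−0.4308) = 1887.748 sq m.
Lp = Lw + 10 log₁₀(4/R) = 90.1 -26.74 = 63.4 dB.

63.4 dB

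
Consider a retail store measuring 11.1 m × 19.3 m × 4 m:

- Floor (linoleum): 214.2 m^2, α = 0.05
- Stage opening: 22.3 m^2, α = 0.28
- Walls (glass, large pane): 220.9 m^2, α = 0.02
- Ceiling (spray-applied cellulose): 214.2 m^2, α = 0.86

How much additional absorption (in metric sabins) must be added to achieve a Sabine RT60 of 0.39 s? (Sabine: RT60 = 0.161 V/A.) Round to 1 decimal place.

Summing Sᵢαᵢ: 10.710 + 6.244 + 4.418 + 184.212 → A₁ = 205.584 sabins.
Target A₂ = 0.161·856.92/0.39 = 353.754 sabins (V = 856.92 m³).
Additional absorption ΔA = 353.754 − 205.584 = 148.2 sabins.

148.2 sabins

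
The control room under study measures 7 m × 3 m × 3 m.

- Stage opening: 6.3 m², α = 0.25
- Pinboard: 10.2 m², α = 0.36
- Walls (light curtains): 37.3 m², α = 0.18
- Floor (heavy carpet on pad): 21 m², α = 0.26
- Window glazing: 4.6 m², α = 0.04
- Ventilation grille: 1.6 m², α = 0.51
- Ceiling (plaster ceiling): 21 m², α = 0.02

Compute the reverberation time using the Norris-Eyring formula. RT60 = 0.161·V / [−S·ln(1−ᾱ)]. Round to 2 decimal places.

0.49 sec

S = Σ Sᵢ = 102.0 m².
Σ(Sᵢαᵢ) = 6.3·0.25 + 10.2·0.36 + 37.3·0.18 + 21·0.26 + 4.6·0.04 + 1.6·0.51 + 21·0.02 = 18.841.
Mean coefficient ᾱ = A/S = 0.1847.
Eyring denominator: −S ln(1−ᾱ) = 20.828.
V = 7 × 3 × 3 = 63 m³.
RT60 = 0.161 × 63 / 20.828 = 0.49 s.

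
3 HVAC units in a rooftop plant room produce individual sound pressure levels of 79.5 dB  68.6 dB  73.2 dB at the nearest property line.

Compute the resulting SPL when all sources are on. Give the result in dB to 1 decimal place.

Sum in the linear (power) domain: Σ 10^(Lᵢ/10) = 10^(79.5/10) + 10^(68.6/10) + 10^(73.2/10) = 1.173e+08.
L_total = 10·log₁₀(1.173e+08) = 80.7 dB.

80.7 dB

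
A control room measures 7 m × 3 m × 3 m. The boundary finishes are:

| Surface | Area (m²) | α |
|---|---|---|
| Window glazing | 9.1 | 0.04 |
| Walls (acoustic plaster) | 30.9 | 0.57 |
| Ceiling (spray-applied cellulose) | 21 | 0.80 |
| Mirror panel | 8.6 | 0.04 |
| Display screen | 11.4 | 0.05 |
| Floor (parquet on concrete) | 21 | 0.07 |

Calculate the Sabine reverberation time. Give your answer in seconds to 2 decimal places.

Total absorption A = 9.1·0.04 + 30.9·0.57 + 21·0.80 + 8.6·0.04 + 11.4·0.05 + 21·0.07
  = 0.364 + 17.613 + 16.800 + 0.344 + 0.570 + 1.470 = 37.161 m² sabins.
V = 7·3·3 = 63 m³.
RT60 = 0.161 · V / A = 0.161 × 63 / 37.161 = 0.27 s.

0.27 seconds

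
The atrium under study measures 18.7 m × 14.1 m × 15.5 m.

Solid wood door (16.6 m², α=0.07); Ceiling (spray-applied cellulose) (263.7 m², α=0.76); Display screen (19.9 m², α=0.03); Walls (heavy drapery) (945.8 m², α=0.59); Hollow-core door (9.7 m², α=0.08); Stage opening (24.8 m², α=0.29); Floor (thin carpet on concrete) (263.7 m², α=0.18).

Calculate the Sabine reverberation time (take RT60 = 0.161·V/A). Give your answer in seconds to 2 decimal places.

Total absorption A = 16.6·0.07 + 263.7·0.76 + 19.9·0.03 + 945.8·0.59 + 9.7·0.08 + 24.8·0.29 + 263.7·0.18
  = 1.162 + 200.412 + 0.597 + 558.022 + 0.776 + 7.192 + 47.466 = 815.627 m² sabins.
Volume V = 18.7 × 14.1 × 15.5 = 4086.885 m³.
RT60 = 0.161 · V / A = 0.161 × 4086.885 / 815.627 = 0.81 s.

0.81 s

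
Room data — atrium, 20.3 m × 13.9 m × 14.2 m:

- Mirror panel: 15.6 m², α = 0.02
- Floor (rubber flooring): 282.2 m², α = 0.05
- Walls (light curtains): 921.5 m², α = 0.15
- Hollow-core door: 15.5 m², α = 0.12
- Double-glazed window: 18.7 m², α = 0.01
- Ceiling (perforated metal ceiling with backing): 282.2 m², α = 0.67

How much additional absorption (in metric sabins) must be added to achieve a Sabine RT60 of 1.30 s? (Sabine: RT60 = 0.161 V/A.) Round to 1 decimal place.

152.5 sabins

A₁ = Σ Sᵢαᵢ = 15.6*0.02 + 282.2*0.05 + 921.5*0.15 + 15.5*0.12 + 18.7*0.01 + 282.2*0.67 = 343.768 sabins.
V = 4006.814 m³. Required absorption A₂ = 0.161 × 4006.814 / 1.30 = 496.229 sabins.
Additional absorption ΔA = 496.229 − 343.768 = 152.5 sabins.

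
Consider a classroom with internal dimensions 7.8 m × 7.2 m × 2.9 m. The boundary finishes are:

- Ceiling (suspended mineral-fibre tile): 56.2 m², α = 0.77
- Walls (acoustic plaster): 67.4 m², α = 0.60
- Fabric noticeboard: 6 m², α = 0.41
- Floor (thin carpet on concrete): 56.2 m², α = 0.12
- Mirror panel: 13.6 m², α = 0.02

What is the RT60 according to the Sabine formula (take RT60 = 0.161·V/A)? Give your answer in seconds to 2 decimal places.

A = Σ Sᵢαᵢ = 56.2·0.77 + 67.4·0.60 + 6·0.41 + 56.2·0.12 + 13.6·0.02 = 93.190 sabins.
Room volume: 162.864 m³.
T = 0.161 V/A = 0.161·162.864/93.190 = 0.28 s.

0.28 sec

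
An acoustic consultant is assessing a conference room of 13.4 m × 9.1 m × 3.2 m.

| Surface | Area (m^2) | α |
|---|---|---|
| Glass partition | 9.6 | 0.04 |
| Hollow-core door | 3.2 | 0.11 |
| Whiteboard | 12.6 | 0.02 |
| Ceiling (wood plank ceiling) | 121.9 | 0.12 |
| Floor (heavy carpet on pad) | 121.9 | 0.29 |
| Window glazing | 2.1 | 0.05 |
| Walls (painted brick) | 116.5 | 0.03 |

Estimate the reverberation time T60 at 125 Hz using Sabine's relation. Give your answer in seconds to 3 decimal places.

A = Σ Sᵢαᵢ = 9.6·0.04 + 3.2·0.11 + 12.6·0.02 + 121.9·0.12 + 121.9·0.29 + 2.1·0.05 + 116.5·0.03 = 54.567 sabins.
V = 13.4·9.1·3.2 = 390.208 m³.
RT60 = 0.161 · V / A = 0.161 × 390.208 / 54.567 = 1.151 s.

1.151 seconds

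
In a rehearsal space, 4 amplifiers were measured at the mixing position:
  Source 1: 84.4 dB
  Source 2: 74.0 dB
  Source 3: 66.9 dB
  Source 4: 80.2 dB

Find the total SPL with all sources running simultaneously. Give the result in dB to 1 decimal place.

86.1 dB

Converting to relative power and adding: 10^(84.4/10) + 10^(74.0/10) + 10^(66.9/10) + 10^(80.2/10) = 4.102e+08.
Back to dB: 10·log₁₀ Σ = 86.1 dB.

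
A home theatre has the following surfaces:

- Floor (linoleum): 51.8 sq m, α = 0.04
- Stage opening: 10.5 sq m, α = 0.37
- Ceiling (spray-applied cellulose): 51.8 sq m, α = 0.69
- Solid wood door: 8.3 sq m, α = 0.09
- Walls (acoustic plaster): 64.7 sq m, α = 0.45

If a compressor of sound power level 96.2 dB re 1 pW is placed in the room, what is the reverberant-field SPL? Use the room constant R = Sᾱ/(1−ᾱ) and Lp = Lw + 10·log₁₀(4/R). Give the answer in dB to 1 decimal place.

Σ(Sᵢαᵢ) = 51.8·0.04 + 10.5·0.37 + 51.8·0.69 + 8.3·0.09 + 64.7·0.45 = 71.561; total area S = 187.1 sq m.
ᾱ = 0.3825, so room constant R = A/(1−ᾱ) = 115.888 sq m.
Lp = Lw + 10 log₁₀(4/R) = 96.2 -14.62 = 81.6 dB.

81.6 dB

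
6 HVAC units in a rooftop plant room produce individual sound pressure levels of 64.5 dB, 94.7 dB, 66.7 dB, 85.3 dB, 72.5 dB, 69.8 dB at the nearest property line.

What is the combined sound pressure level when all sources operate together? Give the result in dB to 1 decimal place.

95.2 dB

Converting to relative power and adding: 10^(64.5/10) + 10^(94.7/10) + 10^(66.7/10) + 10^(85.3/10) + 10^(72.5/10) + 10^(69.8/10) = 3.325e+09.
Back to dB: 10·log₁₀ Σ = 95.2 dB.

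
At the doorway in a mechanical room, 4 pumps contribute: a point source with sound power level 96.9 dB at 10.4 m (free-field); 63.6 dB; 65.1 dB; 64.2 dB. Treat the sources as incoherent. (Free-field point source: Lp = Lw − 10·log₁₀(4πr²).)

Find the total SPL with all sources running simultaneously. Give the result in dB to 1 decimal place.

Source at 10.4 m: Lp = 96.9 − 10·log₁₀(4π·10.4²) = 96.9 − 10·log₁₀(1359.179) = 65.6 dB.
Sum in the linear (power) domain: Σ 10^(Lᵢ/10) = 10^(65.6/10) + 10^(63.6/10) + 10^(65.1/10) + 10^(64.2/10) = 1.179e+07.
Back to dB: 10·log₁₀ Σ = 70.7 dB.

70.7 dB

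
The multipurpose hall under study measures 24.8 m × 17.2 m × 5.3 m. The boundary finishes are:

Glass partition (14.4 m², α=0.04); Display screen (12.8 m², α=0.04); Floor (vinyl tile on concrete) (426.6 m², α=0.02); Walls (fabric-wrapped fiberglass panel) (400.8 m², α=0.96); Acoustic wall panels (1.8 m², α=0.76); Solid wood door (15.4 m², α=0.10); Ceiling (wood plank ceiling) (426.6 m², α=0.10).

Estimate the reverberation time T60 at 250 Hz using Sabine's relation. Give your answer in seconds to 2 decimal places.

0.83 s

Summing Sᵢαᵢ: 0.576 + 0.512 + 8.532 + 384.768 + 1.368 + 1.540 + 42.660 → A = 439.956 sabins.
Room volume: 2260.768 m³.
RT60 = 0.161 · V / A = 0.161 × 2260.768 / 439.956 = 0.83 s.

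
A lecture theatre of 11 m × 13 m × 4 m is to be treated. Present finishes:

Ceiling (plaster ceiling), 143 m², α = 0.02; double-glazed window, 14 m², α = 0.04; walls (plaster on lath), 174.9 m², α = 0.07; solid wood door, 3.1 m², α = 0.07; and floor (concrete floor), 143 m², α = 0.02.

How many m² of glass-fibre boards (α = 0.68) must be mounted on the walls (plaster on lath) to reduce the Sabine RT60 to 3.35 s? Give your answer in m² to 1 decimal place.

Summing Sᵢαᵢ: 2.860 + 0.560 + 12.243 + 0.217 + 2.860 → A₁ = 18.740 sabins.
Required A₂ = 0.161·572/3.35 = 27.490 sabins.
ΔA needed = 27.490 − 18.740 = 8.750 sabins.
Each m² of panel replacing the walls (plaster on lath) adds (0.68 − 0.07) = 0.61 sabins.
Area = ΔA/Δα = 8.750/0.61 = 14.3 m².

14.3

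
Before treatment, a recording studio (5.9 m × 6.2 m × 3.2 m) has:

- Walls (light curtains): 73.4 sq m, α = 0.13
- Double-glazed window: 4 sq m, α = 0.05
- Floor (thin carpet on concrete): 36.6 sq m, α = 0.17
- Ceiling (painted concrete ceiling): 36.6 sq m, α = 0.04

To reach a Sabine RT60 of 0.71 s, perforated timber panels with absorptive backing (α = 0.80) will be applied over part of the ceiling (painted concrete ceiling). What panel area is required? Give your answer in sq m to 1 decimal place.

12.0

Equivalent absorption area: A₁ = 73.4·0.13 + 4·0.05 + 36.6·0.17 + 36.6·0.04 = 17.428 sq m.
V = 117.056 m³. Target absorption A₂ = 0.161 × 117.056 / 0.71 = 26.544 sabins.
Absorption to add: 26.544 − 17.428 = 9.116 sabins.
Net gain per sq m: Δα = 0.80 − 0.04 = 0.76.
Panel area = 9.116 / 0.76 = 12.0 sq m.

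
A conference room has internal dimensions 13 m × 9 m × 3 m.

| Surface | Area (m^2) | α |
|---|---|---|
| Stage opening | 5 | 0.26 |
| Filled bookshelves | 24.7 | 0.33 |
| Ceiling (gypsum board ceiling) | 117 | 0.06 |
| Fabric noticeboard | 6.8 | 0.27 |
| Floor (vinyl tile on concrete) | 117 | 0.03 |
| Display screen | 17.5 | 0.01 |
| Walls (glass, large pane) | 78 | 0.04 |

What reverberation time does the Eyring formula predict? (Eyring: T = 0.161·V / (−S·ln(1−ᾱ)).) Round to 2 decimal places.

2.17 seconds

S = Σ Sᵢ = 366.0 m^2.
Σ(Sᵢαᵢ) = 5·0.26 + 24.7·0.33 + 117·0.06 + 6.8·0.27 + 117·0.03 + 17.5·0.01 + 78·0.04 = 25.112.
Mean coefficient ᾱ = A/S = 0.0686.
Eyring denominator: −S ln(1−ᾱ) = 26.010.
V = 13 × 9 × 3 = 351 m³.
RT60 = 0.161 × 351 / 26.010 = 2.17 s.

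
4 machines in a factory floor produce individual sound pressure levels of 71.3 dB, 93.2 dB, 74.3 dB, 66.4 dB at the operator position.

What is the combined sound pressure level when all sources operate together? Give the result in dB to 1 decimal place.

93.3 dB

Sum in the linear (power) domain: Σ 10^(Lᵢ/10) = 10^(71.3/10) + 10^(93.2/10) + 10^(74.3/10) + 10^(66.4/10) = 2.134e+09.
Back to dB: 10·log₁₀ Σ = 93.3 dB.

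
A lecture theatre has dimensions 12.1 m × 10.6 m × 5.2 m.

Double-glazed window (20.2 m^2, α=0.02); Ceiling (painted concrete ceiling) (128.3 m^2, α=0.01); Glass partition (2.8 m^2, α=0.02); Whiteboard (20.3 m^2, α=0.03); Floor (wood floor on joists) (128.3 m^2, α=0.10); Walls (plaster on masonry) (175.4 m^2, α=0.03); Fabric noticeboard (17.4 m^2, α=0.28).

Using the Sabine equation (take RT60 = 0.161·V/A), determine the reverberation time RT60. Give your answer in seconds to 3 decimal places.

4.242 s

Summing Sᵢαᵢ: 0.404 + 1.283 + 0.056 + 0.609 + 12.830 + 5.262 + 4.872 → A = 25.316 sabins.
V = 12.1·10.6·5.2 = 666.952 m³.
Sabine: RT60 = 0.161 × 666.952 / 25.316 = 4.242 s.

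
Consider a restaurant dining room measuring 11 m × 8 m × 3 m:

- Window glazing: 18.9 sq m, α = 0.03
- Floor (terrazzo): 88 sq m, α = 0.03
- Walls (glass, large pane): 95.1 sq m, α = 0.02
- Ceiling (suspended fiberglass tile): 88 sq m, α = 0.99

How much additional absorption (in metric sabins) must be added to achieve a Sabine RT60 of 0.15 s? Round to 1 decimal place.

Total absorption A₁ = 18.9×0.03 + 88×0.03 + 95.1×0.02 + 88×0.99
  = 0.567 + 2.640 + 1.902 + 87.120 = 92.229 sq m sabins.
For T = 0.15 s, need A₂ = 0.161·V/T = 0.161·264/0.15 = 283.360 sabins.
ΔA = A₂ − A₁ = 283.360 − 92.229 = 191.1 sabins.

191.1 sabins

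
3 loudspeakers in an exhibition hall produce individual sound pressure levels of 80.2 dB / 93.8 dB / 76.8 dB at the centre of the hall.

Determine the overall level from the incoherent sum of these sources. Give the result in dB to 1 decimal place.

Converting to relative power and adding: 10^(80.2/10) + 10^(93.8/10) + 10^(76.8/10) = 2.551e+09.
Back to dB: 10·log₁₀ Σ = 94.1 dB.

94.1 dB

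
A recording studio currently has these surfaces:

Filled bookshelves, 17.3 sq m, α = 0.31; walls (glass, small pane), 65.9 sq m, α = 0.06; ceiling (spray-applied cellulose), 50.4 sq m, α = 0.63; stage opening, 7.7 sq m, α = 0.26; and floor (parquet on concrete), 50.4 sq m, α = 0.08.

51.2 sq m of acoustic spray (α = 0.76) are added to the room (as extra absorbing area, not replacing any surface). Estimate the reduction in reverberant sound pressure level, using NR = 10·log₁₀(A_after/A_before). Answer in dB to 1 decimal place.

A_before = Σ Sᵢαᵢ = 17.3·0.31 + 65.9·0.06 + 50.4·0.63 + 7.7·0.26 + 50.4·0.08 = 47.103 sabins.
Treatment contributes 51.2·0.76 = 38.912 sabins.
New total A_after = 86.015 sabins.
Reduction = 10 log₁₀(A_after/A_before) = 10 log₁₀(1.8261) = 2.6 dB.

2.6 dB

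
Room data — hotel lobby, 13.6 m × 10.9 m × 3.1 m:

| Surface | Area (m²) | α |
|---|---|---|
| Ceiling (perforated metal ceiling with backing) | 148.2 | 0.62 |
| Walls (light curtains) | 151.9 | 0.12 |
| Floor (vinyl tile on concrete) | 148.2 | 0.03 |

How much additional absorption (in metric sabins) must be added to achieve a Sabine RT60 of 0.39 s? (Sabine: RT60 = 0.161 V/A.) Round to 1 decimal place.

75.2 sabins

Total absorption A₁ = 148.2·0.62 + 151.9·0.12 + 148.2·0.03
  = 91.884 + 18.228 + 4.446 = 114.558 m² sabins.
For T = 0.39 s, need A₂ = 0.161·V/T = 0.161·459.544/0.39 = 189.709 sabins.
Shortfall: 189.709 − 114.558 = 75.2 sabins.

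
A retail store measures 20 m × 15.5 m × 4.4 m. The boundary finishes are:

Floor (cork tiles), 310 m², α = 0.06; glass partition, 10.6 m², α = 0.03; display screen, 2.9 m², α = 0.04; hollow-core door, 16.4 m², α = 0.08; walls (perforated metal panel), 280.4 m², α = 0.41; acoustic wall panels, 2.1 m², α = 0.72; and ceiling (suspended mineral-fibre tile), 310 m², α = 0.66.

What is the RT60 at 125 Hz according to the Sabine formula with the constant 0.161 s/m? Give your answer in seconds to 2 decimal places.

Summing Sᵢαᵢ: 18.600 + 0.318 + 0.116 + 1.312 + 114.964 + 1.512 + 204.600 → A = 341.422 sabins.
Room volume: 1364 m³.
RT60 = 0.161 · V / A = 0.161 × 1364 / 341.422 = 0.64 s.

0.64 sec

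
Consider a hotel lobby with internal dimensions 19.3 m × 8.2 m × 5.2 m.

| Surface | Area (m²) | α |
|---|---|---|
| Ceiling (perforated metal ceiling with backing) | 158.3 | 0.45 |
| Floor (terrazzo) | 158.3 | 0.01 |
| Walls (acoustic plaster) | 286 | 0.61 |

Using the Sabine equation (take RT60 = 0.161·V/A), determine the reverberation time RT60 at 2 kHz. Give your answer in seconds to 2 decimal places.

0.54 seconds

Total absorption A = 158.3×0.45 + 158.3×0.01 + 286×0.61
  = 71.235 + 1.583 + 174.460 = 247.278 m² sabins.
Volume V = 19.3 × 8.2 × 5.2 = 822.952 m³.
Sabine: RT60 = 0.161 × 822.952 / 247.278 = 0.54 s.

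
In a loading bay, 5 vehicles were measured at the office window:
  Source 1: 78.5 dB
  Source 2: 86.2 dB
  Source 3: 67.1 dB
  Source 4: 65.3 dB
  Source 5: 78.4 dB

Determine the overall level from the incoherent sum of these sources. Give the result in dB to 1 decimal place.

87.5 dB

Σ 10^(Lᵢ/10) = 5.654e+08.
L_total = 10·log₁₀(5.654e+08) = 87.5 dB.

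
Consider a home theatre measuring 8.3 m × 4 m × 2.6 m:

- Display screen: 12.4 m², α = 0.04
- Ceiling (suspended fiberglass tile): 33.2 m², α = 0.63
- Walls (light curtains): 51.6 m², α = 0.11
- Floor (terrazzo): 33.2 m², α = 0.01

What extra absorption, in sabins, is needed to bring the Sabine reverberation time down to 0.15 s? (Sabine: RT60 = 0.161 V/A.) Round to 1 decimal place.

A₁ = Σ Sᵢαᵢ = 12.4·0.04 + 33.2·0.63 + 51.6·0.11 + 33.2·0.01 = 27.420 sabins.
V = 86.32 m³. Required absorption A₂ = 0.161 × 86.32 / 0.15 = 92.650 sabins.
Shortfall: 92.650 − 27.420 = 65.2 sabins.

65.2 sabins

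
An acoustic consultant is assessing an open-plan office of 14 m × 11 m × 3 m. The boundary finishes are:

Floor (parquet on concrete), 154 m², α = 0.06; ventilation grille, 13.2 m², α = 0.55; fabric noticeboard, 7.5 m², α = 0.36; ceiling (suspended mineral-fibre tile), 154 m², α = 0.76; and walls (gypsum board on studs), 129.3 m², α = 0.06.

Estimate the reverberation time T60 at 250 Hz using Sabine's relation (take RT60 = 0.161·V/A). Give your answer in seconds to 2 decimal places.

A = Σ Sᵢαᵢ = 154·0.06 + 13.2·0.55 + 7.5·0.36 + 154·0.76 + 129.3·0.06 = 143.998 sabins.
Room volume: 462 m³.
RT60 = 0.161 · V / A = 0.161 × 462 / 143.998 = 0.52 s.

0.52 s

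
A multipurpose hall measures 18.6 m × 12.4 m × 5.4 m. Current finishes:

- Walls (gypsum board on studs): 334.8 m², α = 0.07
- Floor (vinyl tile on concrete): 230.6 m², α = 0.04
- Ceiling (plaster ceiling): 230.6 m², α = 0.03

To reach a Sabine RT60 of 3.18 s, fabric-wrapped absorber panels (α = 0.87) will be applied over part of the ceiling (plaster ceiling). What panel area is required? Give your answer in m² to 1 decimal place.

Equivalent absorption area: A₁ = 334.8·0.07 + 230.6·0.04 + 230.6·0.03 = 39.578 m².
V = 1245.456 m³. Target absorption A₂ = 0.161 × 1245.456 / 3.18 = 63.056 sabins.
Absorption to add: 63.056 − 39.578 = 23.478 sabins.
Net gain per m²: Δα = 0.87 − 0.03 = 0.84.
Panel area = 23.478 / 0.84 = 28.0 m².

28.0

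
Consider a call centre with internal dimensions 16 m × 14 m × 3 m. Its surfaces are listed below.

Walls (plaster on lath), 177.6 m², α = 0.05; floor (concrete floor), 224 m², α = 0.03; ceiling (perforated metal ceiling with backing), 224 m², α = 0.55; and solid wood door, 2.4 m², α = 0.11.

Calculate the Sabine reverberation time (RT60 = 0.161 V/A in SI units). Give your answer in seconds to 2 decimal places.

0.78 s

Equivalent absorption area: A = 177.6×0.05 + 224×0.03 + 224×0.55 + 2.4×0.11 = 139.064 m².
V = 16·14·3 = 672 m³.
RT60 = 0.161 · V / A = 0.161 × 672 / 139.064 = 0.78 s.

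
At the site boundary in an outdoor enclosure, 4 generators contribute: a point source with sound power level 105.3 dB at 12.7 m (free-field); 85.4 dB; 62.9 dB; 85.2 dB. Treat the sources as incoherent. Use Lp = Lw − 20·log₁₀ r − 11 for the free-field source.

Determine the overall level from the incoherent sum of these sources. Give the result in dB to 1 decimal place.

Source at 12.7 m: Lp = 105.3 − 20·log₁₀(12.7) − 11 = 72.2 dB.
Σ 10^(Lᵢ/10) = 6.964e+08.
Combined level = 10 log₁₀(6.964e+08) = 88.4 dB.

88.4 dB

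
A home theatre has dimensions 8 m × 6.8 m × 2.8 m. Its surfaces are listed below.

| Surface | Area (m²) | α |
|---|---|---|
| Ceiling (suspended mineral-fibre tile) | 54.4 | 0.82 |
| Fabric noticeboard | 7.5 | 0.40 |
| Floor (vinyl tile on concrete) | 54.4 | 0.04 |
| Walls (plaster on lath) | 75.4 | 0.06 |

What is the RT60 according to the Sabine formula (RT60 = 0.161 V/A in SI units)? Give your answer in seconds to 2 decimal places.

Equivalent absorption area: A = 54.4×0.82 + 7.5×0.40 + 54.4×0.04 + 75.4×0.06 = 54.308 m².
V = 8·6.8·2.8 = 152.32 m³.
Sabine: RT60 = 0.161 × 152.32 / 54.308 = 0.45 s.

0.45 seconds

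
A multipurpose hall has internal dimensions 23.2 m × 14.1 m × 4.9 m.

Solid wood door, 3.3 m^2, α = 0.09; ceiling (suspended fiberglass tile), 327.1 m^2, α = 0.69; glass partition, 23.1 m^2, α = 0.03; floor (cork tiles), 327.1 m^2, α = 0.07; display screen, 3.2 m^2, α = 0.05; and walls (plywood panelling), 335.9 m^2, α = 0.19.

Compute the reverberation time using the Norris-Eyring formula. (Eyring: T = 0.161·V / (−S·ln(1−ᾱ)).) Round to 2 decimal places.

S = Σ Sᵢ = 1019.7 m^2.
Absorption A = 3.3×0.09 + 327.1×0.69 + 23.1×0.03 + 327.1×0.07 + 3.2×0.05 + 335.9×0.19 = 313.567 sabins.
Mean coefficient ᾱ = A/S = 0.3075.
−S·ln(1−ᾱ) = −1019.7 × ln(1 − 0.3075) = 374.686.
V = 23.2 × 14.1 × 4.9 = 1602.888 m³.
RT60 = 0.161 × 1602.888 / 374.686 = 0.69 s.

0.69 s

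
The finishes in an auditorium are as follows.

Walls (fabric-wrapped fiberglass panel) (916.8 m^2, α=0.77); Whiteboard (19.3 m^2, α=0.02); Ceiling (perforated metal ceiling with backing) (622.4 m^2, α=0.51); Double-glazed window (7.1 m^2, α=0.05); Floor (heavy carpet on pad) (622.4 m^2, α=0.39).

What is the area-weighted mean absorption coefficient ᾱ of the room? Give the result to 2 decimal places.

Total surface area S = 2188.0 m^2.
A = 916.8×0.77 + 19.3×0.02 + 622.4×0.51 + 7.1×0.05 + 622.4×0.39 = 1266.837 sabins.
ᾱ = 1266.837 / 2188.0 = 0.58.

0.58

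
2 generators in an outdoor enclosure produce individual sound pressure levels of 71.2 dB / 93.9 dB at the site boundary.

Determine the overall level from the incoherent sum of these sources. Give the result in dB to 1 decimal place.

Σ 10^(Lᵢ/10) = 2.468e+09.
Combined level = 10 log₁₀(2.468e+09) = 93.9 dB.

93.9 dB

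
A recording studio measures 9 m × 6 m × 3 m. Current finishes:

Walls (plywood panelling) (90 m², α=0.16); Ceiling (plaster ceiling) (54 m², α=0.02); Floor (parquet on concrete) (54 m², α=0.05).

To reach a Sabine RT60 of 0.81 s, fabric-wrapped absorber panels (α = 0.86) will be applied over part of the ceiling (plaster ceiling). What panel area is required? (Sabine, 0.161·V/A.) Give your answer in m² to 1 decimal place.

Summing Sᵢαᵢ: 14.400 + 1.080 + 2.700 → A₁ = 18.180 sabins.
V = 162 m³. Target absorption A₂ = 0.161 × 162 / 0.81 = 32.200 sabins.
Absorption to add: 32.200 − 18.180 = 14.020 sabins.
Net gain per m²: Δα = 0.86 − 0.02 = 0.84.
Area = ΔA/Δα = 14.020/0.84 = 16.7 m².

16.7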